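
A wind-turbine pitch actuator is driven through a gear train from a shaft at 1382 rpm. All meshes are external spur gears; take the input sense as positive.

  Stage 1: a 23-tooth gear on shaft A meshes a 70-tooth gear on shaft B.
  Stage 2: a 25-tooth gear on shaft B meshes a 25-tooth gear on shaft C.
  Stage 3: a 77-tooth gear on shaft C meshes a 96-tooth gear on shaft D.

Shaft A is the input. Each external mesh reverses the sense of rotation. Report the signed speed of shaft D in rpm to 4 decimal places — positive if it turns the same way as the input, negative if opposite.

-364.2146 rpm (opposite to input, |ω| = 364.2146 rpm)

Stage 1 [23T→70T]: ω = 1382.0000×23/70 = 454.0857 rpm, dir flips to −; running = −454.0857
Stage 2 [25T→25T]: ω = 454.0857×25/25 = 454.0857 rpm, dir flips to +; running = +454.0857
Stage 3 [77T→96T]: ω = 454.0857×77/96 = 364.2146 rpm, dir flips to −; running = −364.2146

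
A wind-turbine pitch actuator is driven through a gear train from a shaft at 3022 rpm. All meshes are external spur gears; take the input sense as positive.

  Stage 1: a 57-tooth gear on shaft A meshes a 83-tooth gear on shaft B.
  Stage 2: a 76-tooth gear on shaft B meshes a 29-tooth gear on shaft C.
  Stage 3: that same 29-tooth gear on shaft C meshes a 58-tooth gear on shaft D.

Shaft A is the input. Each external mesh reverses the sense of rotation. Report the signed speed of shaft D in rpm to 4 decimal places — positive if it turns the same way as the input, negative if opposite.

Stage 1 [57T→83T]: ω = 3022.0000×57/83 = 2075.3494 rpm, dir flips to −; running = −2075.3494
Stage 2 [76T→29T]: ω = 2075.3494×76/29 = 5438.8467 rpm, dir flips to +; running = +5438.8467
Stage 3 [29T→58T]: ω = 5438.8467×29/58 = 2719.4233 rpm, dir flips to −; running = −2719.4233

-2719.4233 rpm (opposite to input, |ω| = 2719.4233 rpm)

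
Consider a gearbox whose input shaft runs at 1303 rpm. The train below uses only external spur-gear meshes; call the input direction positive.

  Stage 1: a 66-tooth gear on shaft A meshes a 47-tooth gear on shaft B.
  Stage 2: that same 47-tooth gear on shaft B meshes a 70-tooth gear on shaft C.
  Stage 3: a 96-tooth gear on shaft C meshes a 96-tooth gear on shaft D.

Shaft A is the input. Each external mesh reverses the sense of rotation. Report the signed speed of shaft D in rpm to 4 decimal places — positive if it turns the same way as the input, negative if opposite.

Stage 1 [66T→47T]: ω = 1303.0000×66/47 = 1829.7447 rpm, dir flips to −; running = −1829.7447
Stage 2 [47T→70T]: ω = 1829.7447×47/70 = 1228.5429 rpm, dir flips to +; running = +1228.5429
Stage 3 [96T→96T]: ω = 1228.5429×96/96 = 1228.5429 rpm, dir flips to −; running = −1228.5429

-1228.5429 rpm (opposite to input, |ω| = 1228.5429 rpm)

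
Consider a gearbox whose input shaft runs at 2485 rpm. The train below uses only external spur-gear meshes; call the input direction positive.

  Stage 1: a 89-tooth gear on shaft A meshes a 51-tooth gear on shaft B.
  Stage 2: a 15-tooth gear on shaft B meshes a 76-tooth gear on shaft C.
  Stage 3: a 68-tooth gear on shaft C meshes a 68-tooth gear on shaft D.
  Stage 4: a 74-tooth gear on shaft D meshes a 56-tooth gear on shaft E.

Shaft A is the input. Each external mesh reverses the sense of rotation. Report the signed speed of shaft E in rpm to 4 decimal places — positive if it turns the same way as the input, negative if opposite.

Stage 1 [89T→51T]: ω = 2485.0000×89/51 = 4336.5686 rpm, dir flips to −; running = −4336.5686
Stage 2 [15T→76T]: ω = 4336.5686×15/76 = 855.9017 rpm, dir flips to +; running = +855.9017
Stage 3 [68T→68T]: ω = 855.9017×68/68 = 855.9017 rpm, dir flips to −; running = −855.9017
Stage 4 [74T→56T]: ω = 855.9017×74/56 = 1131.0130 rpm, dir flips to +; running = +1131.0130

+1131.0130 rpm (same as input, |ω| = 1131.0130 rpm)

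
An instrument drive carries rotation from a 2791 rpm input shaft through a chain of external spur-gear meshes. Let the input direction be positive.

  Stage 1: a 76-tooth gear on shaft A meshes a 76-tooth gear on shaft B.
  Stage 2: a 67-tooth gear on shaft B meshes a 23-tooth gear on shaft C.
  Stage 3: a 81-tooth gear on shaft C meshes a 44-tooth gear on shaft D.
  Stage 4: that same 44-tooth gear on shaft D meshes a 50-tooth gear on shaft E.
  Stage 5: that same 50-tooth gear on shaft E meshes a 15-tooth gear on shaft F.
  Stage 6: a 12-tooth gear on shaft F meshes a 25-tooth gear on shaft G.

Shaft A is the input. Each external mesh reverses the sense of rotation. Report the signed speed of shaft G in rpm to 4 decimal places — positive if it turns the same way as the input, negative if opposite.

+21073.7489 rpm (same as input, |ω| = 21073.7489 rpm)

Stage 1 [76T→76T]: ω = 2791.0000×76/76 = 2791.0000 rpm, dir flips to −; running = −2791.0000
Stage 2 [67T→23T]: ω = 2791.0000×67/23 = 8130.3043 rpm, dir flips to +; running = +8130.3043
Stage 3 [81T→44T]: ω = 8130.3043×81/44 = 14967.1512 rpm, dir flips to −; running = −14967.1512
Stage 4 [44T→50T]: ω = 14967.1512×44/50 = 13171.0930 rpm, dir flips to +; running = +13171.0930
Stage 5 [50T→15T]: ω = 13171.0930×50/15 = 43903.6435 rpm, dir flips to −; running = −43903.6435
Stage 6 [12T→25T]: ω = 43903.6435×12/25 = 21073.7489 rpm, dir flips to +; running = +21073.7489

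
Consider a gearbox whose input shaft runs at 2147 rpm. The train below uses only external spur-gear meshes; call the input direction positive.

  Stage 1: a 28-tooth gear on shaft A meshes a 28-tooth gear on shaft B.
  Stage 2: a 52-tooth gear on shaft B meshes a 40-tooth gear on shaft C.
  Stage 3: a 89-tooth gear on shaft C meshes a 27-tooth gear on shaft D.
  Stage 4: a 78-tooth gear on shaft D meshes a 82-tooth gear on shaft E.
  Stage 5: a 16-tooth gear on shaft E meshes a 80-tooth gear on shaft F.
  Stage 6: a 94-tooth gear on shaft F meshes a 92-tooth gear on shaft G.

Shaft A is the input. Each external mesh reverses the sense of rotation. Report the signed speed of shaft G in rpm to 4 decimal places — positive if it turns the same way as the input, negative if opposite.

Stage 1 [28T→28T]: ω = 2147.0000×28/28 = 2147.0000 rpm, dir flips to −; running = −2147.0000
Stage 2 [52T→40T]: ω = 2147.0000×52/40 = 2791.1000 rpm, dir flips to +; running = +2791.1000
Stage 3 [89T→27T]: ω = 2791.1000×89/27 = 9200.2926 rpm, dir flips to −; running = −9200.2926
Stage 4 [78T→82T]: ω = 9200.2926×78/82 = 8751.4978 rpm, dir flips to +; running = +8751.4978
Stage 5 [16T→80T]: ω = 8751.4978×16/80 = 1750.2996 rpm, dir flips to −; running = −1750.2996
Stage 6 [94T→92T]: ω = 1750.2996×94/92 = 1788.3496 rpm, dir flips to +; running = +1788.3496

+1788.3496 rpm (same as input, |ω| = 1788.3496 rpm)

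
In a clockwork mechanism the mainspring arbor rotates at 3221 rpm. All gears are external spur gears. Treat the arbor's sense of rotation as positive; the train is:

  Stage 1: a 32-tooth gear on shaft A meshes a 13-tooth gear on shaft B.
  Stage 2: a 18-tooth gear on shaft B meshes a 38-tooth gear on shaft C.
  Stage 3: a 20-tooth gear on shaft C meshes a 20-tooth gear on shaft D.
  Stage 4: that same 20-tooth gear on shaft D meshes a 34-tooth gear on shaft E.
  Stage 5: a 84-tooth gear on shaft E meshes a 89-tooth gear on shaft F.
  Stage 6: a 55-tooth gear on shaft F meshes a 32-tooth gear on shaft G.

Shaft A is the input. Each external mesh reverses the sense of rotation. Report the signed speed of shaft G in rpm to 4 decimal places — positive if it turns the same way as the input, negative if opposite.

+3583.7634 rpm (same as input, |ω| = 3583.7634 rpm)

Stage 1 [32T→13T]: ω = 3221.0000×32/13 = 7928.6154 rpm, dir flips to −; running = −7928.6154
Stage 2 [18T→38T]: ω = 7928.6154×18/38 = 3755.6599 rpm, dir flips to +; running = +3755.6599
Stage 3 [20T→20T]: ω = 3755.6599×20/20 = 3755.6599 rpm, dir flips to −; running = −3755.6599
Stage 4 [20T→34T]: ω = 3755.6599×20/34 = 2209.2117 rpm, dir flips to +; running = +2209.2117
Stage 5 [84T→89T]: ω = 2209.2117×84/89 = 2085.0987 rpm, dir flips to −; running = −2085.0987
Stage 6 [55T→32T]: ω = 2085.0987×55/32 = 3583.7634 rpm, dir flips to +; running = +3583.7634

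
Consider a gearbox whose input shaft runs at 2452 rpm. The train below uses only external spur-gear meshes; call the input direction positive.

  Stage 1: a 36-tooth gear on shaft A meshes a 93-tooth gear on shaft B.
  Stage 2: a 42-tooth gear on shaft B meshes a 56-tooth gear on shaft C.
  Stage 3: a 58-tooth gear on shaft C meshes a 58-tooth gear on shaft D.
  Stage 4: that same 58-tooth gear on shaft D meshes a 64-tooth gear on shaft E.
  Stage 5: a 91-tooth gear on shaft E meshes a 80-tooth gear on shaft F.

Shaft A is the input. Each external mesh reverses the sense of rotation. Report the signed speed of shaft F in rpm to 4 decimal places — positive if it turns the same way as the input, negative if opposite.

-733.8389 rpm (opposite to input, |ω| = 733.8389 rpm)

Stage 1 [36T→93T]: ω = 2452.0000×36/93 = 949.1613 rpm, dir flips to −; running = −949.1613
Stage 2 [42T→56T]: ω = 949.1613×42/56 = 711.8710 rpm, dir flips to +; running = +711.8710
Stage 3 [58T→58T]: ω = 711.8710×58/58 = 711.8710 rpm, dir flips to −; running = −711.8710
Stage 4 [58T→64T]: ω = 711.8710×58/64 = 645.1331 rpm, dir flips to +; running = +645.1331
Stage 5 [91T→80T]: ω = 645.1331×91/80 = 733.8389 rpm, dir flips to −; running = −733.8389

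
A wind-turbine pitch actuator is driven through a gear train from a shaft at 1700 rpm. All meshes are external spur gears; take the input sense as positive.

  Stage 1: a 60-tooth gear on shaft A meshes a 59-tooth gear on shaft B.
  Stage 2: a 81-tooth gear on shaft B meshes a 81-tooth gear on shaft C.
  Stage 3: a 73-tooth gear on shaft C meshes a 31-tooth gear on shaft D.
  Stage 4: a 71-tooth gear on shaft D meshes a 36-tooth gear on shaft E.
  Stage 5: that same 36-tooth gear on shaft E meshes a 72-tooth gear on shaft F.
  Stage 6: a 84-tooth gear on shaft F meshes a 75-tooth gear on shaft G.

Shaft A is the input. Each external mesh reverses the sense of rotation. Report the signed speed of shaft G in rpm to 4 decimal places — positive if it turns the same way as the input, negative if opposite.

+4496.2785 rpm (same as input, |ω| = 4496.2785 rpm)

Stage 1 [60T→59T]: ω = 1700.0000×60/59 = 1728.8136 rpm, dir flips to −; running = −1728.8136
Stage 2 [81T→81T]: ω = 1728.8136×81/81 = 1728.8136 rpm, dir flips to +; running = +1728.8136
Stage 3 [73T→31T]: ω = 1728.8136×73/31 = 4071.0771 rpm, dir flips to −; running = −4071.0771
Stage 4 [71T→36T]: ω = 4071.0771×71/36 = 8029.0687 rpm, dir flips to +; running = +8029.0687
Stage 5 [36T→72T]: ω = 8029.0687×36/72 = 4014.5344 rpm, dir flips to −; running = −4014.5344
Stage 6 [84T→75T]: ω = 4014.5344×84/75 = 4496.2785 rpm, dir flips to +; running = +4496.2785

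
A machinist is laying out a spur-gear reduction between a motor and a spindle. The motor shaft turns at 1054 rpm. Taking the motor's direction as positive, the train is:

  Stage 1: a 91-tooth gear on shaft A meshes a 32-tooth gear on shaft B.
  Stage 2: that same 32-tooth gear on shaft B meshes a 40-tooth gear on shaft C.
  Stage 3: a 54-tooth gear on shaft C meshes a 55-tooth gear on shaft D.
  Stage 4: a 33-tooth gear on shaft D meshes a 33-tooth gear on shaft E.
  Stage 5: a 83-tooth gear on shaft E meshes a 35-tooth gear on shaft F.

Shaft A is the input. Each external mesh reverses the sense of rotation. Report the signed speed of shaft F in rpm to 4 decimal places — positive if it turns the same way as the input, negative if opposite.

-5582.9422 rpm (opposite to input, |ω| = 5582.9422 rpm)

Stage 1 [91T→32T]: ω = 1054.0000×91/32 = 2997.3125 rpm, dir flips to −; running = −2997.3125
Stage 2 [32T→40T]: ω = 2997.3125×32/40 = 2397.8500 rpm, dir flips to +; running = +2397.8500
Stage 3 [54T→55T]: ω = 2397.8500×54/55 = 2354.2527 rpm, dir flips to −; running = −2354.2527
Stage 4 [33T→33T]: ω = 2354.2527×33/33 = 2354.2527 rpm, dir flips to +; running = +2354.2527
Stage 5 [83T→35T]: ω = 2354.2527×83/35 = 5582.9422 rpm, dir flips to −; running = −5582.9422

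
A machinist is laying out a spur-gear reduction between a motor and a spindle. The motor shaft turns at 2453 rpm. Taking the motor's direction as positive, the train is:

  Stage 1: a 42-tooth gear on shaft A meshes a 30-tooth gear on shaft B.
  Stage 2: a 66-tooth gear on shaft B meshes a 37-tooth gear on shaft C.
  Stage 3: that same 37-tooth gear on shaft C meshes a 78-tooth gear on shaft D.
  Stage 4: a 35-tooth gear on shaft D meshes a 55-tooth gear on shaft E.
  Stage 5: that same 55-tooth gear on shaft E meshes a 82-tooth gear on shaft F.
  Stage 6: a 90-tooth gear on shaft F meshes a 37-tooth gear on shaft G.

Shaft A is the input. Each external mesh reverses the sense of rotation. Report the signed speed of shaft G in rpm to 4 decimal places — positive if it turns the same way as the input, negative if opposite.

Stage 1 [42T→30T]: ω = 2453.0000×42/30 = 3434.2000 rpm, dir flips to −; running = −3434.2000
Stage 2 [66T→37T]: ω = 3434.2000×66/37 = 6125.8703 rpm, dir flips to +; running = +6125.8703
Stage 3 [37T→78T]: ω = 6125.8703×37/78 = 2905.8615 rpm, dir flips to −; running = −2905.8615
Stage 4 [35T→55T]: ω = 2905.8615×35/55 = 1849.1846 rpm, dir flips to +; running = +1849.1846
Stage 5 [55T→82T]: ω = 1849.1846×55/82 = 1240.3068 rpm, dir flips to −; running = −1240.3068
Stage 6 [90T→37T]: ω = 1240.3068×90/37 = 3016.9624 rpm, dir flips to +; running = +3016.9624

+3016.9624 rpm (same as input, |ω| = 3016.9624 rpm)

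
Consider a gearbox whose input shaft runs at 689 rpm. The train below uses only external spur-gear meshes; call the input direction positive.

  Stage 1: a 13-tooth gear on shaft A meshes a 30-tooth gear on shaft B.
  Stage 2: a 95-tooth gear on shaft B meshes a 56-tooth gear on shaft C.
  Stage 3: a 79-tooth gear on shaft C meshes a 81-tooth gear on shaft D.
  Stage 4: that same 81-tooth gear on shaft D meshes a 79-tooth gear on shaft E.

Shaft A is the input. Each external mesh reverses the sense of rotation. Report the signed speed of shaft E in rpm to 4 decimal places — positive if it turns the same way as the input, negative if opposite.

Stage 1 [13T→30T]: ω = 689.0000×13/30 = 298.5667 rpm, dir flips to −; running = −298.5667
Stage 2 [95T→56T]: ω = 298.5667×95/56 = 506.4970 rpm, dir flips to +; running = +506.4970
Stage 3 [79T→81T]: ω = 506.4970×79/81 = 493.9909 rpm, dir flips to −; running = −493.9909
Stage 4 [81T→79T]: ω = 493.9909×81/79 = 506.4970 rpm, dir flips to +; running = +506.4970

+506.4970 rpm (same as input, |ω| = 506.4970 rpm)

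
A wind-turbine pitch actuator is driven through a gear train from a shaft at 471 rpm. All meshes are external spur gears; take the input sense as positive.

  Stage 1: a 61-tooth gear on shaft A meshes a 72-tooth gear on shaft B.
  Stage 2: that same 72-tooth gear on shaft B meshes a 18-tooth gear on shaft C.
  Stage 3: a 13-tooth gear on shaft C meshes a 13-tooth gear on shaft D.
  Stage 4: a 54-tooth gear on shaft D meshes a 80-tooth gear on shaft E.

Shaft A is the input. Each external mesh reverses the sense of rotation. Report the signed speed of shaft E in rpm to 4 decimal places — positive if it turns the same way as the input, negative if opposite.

+1077.4125 rpm (same as input, |ω| = 1077.4125 rpm)

Stage 1 [61T→72T]: ω = 471.0000×61/72 = 399.0417 rpm, dir flips to −; running = −399.0417
Stage 2 [72T→18T]: ω = 399.0417×72/18 = 1596.1667 rpm, dir flips to +; running = +1596.1667
Stage 3 [13T→13T]: ω = 1596.1667×13/13 = 1596.1667 rpm, dir flips to −; running = −1596.1667
Stage 4 [54T→80T]: ω = 1596.1667×54/80 = 1077.4125 rpm, dir flips to +; running = +1077.4125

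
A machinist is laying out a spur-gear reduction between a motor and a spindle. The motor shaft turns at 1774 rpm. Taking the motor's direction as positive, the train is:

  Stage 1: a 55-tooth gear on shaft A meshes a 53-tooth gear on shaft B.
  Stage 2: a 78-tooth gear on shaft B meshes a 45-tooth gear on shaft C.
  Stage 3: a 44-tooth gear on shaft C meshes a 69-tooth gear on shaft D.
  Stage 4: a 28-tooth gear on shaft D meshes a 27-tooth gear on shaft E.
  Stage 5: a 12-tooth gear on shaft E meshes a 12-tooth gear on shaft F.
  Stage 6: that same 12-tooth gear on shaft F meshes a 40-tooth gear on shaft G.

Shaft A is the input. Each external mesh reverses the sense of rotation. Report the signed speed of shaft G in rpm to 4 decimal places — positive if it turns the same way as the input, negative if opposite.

+633.0553 rpm (same as input, |ω| = 633.0553 rpm)

Stage 1 [55T→53T]: ω = 1774.0000×55/53 = 1840.9434 rpm, dir flips to −; running = −1840.9434
Stage 2 [78T→45T]: ω = 1840.9434×78/45 = 3190.9686 rpm, dir flips to +; running = +3190.9686
Stage 3 [44T→69T]: ω = 3190.9686×44/69 = 2034.8205 rpm, dir flips to −; running = −2034.8205
Stage 4 [28T→27T]: ω = 2034.8205×28/27 = 2110.1843 rpm, dir flips to +; running = +2110.1843
Stage 5 [12T→12T]: ω = 2110.1843×12/12 = 2110.1843 rpm, dir flips to −; running = −2110.1843
Stage 6 [12T→40T]: ω = 2110.1843×12/40 = 633.0553 rpm, dir flips to +; running = +633.0553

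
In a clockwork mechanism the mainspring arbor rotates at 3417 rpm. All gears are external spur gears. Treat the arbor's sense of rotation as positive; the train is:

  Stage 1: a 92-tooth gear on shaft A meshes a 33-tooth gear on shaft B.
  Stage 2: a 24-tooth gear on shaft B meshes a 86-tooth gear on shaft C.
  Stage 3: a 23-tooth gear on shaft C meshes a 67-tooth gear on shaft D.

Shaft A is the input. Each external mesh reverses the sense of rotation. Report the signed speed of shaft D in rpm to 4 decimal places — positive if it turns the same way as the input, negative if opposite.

-912.6089 rpm (opposite to input, |ω| = 912.6089 rpm)

Stage 1 [92T→33T]: ω = 3417.0000×92/33 = 9526.1818 rpm, dir flips to −; running = −9526.1818
Stage 2 [24T→86T]: ω = 9526.1818×24/86 = 2658.4693 rpm, dir flips to +; running = +2658.4693
Stage 3 [23T→67T]: ω = 2658.4693×23/67 = 912.6089 rpm, dir flips to −; running = −912.6089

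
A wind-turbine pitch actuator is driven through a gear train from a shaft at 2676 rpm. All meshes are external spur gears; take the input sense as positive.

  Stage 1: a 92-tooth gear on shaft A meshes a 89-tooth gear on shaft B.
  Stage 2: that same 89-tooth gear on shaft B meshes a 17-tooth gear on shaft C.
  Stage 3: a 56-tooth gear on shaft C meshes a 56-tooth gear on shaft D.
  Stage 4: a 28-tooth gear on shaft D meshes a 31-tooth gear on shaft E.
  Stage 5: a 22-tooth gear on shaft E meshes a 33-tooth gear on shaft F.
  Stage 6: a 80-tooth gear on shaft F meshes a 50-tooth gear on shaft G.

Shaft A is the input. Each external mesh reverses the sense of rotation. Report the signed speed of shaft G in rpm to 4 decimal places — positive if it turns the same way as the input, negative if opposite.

+13952.4372 rpm (same as input, |ω| = 13952.4372 rpm)

Stage 1 [92T→89T]: ω = 2676.0000×92/89 = 2766.2022 rpm, dir flips to −; running = −2766.2022
Stage 2 [89T→17T]: ω = 2766.2022×89/17 = 14481.8824 rpm, dir flips to +; running = +14481.8824
Stage 3 [56T→56T]: ω = 14481.8824×56/56 = 14481.8824 rpm, dir flips to −; running = −14481.8824
Stage 4 [28T→31T]: ω = 14481.8824×28/31 = 13080.4099 rpm, dir flips to +; running = +13080.4099
Stage 5 [22T→33T]: ω = 13080.4099×22/33 = 8720.2732 rpm, dir flips to −; running = −8720.2732
Stage 6 [80T→50T]: ω = 8720.2732×80/50 = 13952.4372 rpm, dir flips to +; running = +13952.4372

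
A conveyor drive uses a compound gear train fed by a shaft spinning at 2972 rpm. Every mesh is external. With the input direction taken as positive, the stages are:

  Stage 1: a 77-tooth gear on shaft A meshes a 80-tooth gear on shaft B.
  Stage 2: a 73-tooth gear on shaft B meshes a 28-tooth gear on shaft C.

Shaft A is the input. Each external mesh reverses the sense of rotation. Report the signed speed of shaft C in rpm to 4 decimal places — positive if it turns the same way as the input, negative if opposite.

+7457.8625 rpm (same as input, |ω| = 7457.8625 rpm)

Stage 1 [77T→80T]: ω = 2972.0000×77/80 = 2860.5500 rpm, dir flips to −; running = −2860.5500
Stage 2 [73T→28T]: ω = 2860.5500×73/28 = 7457.8625 rpm, dir flips to +; running = +7457.8625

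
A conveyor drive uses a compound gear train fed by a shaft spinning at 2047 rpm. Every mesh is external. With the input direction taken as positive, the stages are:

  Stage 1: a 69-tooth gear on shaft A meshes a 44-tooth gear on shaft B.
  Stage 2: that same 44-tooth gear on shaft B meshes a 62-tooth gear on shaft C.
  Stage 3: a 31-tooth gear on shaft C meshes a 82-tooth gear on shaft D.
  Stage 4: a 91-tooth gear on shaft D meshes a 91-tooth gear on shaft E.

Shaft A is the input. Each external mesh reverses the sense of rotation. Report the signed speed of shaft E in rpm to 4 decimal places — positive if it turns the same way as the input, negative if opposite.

Stage 1 [69T→44T]: ω = 2047.0000×69/44 = 3210.0682 rpm, dir flips to −; running = −3210.0682
Stage 2 [44T→62T]: ω = 3210.0682×44/62 = 2278.1129 rpm, dir flips to +; running = +2278.1129
Stage 3 [31T→82T]: ω = 2278.1129×31/82 = 861.2378 rpm, dir flips to −; running = −861.2378
Stage 4 [91T→91T]: ω = 861.2378×91/91 = 861.2378 rpm, dir flips to +; running = +861.2378

+861.2378 rpm (same as input, |ω| = 861.2378 rpm)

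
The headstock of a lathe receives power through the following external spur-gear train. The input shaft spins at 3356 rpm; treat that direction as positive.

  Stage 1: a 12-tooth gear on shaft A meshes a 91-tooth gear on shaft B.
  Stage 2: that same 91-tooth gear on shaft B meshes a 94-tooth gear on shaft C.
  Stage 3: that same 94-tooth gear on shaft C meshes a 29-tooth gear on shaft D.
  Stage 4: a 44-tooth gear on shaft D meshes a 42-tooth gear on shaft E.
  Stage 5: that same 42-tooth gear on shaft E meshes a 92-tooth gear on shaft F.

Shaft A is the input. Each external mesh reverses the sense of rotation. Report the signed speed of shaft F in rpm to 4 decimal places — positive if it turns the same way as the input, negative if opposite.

Stage 1 [12T→91T]: ω = 3356.0000×12/91 = 442.5495 rpm, dir flips to −; running = −442.5495
Stage 2 [91T→94T]: ω = 442.5495×91/94 = 428.4255 rpm, dir flips to +; running = +428.4255
Stage 3 [94T→29T]: ω = 428.4255×94/29 = 1388.6897 rpm, dir flips to −; running = −1388.6897
Stage 4 [44T→42T]: ω = 1388.6897×44/42 = 1454.8177 rpm, dir flips to +; running = +1454.8177
Stage 5 [42T→92T]: ω = 1454.8177×42/92 = 664.1559 rpm, dir flips to −; running = −664.1559

-664.1559 rpm (opposite to input, |ω| = 664.1559 rpm)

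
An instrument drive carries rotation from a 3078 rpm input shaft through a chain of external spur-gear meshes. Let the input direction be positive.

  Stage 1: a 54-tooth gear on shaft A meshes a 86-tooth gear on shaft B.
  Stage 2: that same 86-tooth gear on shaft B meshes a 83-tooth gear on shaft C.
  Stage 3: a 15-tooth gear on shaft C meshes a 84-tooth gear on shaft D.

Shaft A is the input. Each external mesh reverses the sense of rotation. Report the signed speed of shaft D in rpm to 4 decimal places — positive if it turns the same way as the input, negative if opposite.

-357.5990 rpm (opposite to input, |ω| = 357.5990 rpm)

Stage 1 [54T→86T]: ω = 3078.0000×54/86 = 1932.6977 rpm, dir flips to −; running = −1932.6977
Stage 2 [86T→83T]: ω = 1932.6977×86/83 = 2002.5542 rpm, dir flips to +; running = +2002.5542
Stage 3 [15T→84T]: ω = 2002.5542×15/84 = 357.5990 rpm, dir flips to −; running = −357.5990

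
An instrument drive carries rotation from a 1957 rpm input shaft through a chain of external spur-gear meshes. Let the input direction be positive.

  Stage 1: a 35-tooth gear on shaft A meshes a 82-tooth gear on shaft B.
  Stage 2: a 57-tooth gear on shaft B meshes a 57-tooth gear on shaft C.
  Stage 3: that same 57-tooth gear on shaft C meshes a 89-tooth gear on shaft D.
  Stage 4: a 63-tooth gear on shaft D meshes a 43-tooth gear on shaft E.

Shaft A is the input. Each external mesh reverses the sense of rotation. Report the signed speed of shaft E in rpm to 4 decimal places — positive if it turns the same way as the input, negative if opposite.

+783.7940 rpm (same as input, |ω| = 783.7940 rpm)

Stage 1 [35T→82T]: ω = 1957.0000×35/82 = 835.3049 rpm, dir flips to −; running = −835.3049
Stage 2 [57T→57T]: ω = 835.3049×57/57 = 835.3049 rpm, dir flips to +; running = +835.3049
Stage 3 [57T→89T]: ω = 835.3049×57/89 = 534.9705 rpm, dir flips to −; running = −534.9705
Stage 4 [63T→43T]: ω = 534.9705×63/43 = 783.7940 rpm, dir flips to +; running = +783.7940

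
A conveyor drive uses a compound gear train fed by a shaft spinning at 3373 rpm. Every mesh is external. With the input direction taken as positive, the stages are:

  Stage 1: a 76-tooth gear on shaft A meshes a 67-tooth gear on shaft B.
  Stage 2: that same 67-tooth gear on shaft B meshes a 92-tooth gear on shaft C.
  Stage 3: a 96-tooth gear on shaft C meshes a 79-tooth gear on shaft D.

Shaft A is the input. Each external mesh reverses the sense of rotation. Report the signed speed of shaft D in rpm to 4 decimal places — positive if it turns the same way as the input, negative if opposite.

-3385.9945 rpm (opposite to input, |ω| = 3385.9945 rpm)

Stage 1 [76T→67T]: ω = 3373.0000×76/67 = 3826.0896 rpm, dir flips to −; running = −3826.0896
Stage 2 [67T→92T]: ω = 3826.0896×67/92 = 2786.3913 rpm, dir flips to +; running = +2786.3913
Stage 3 [96T→79T]: ω = 2786.3913×96/79 = 3385.9945 rpm, dir flips to −; running = −3385.9945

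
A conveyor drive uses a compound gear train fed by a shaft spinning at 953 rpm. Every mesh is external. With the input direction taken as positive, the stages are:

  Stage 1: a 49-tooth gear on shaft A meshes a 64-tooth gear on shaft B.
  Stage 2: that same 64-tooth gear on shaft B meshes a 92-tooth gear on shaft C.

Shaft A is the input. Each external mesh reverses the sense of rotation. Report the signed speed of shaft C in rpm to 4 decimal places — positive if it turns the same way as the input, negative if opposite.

+507.5761 rpm (same as input, |ω| = 507.5761 rpm)

Stage 1 [49T→64T]: ω = 953.0000×49/64 = 729.6406 rpm, dir flips to −; running = −729.6406
Stage 2 [64T→92T]: ω = 729.6406×64/92 = 507.5761 rpm, dir flips to +; running = +507.5761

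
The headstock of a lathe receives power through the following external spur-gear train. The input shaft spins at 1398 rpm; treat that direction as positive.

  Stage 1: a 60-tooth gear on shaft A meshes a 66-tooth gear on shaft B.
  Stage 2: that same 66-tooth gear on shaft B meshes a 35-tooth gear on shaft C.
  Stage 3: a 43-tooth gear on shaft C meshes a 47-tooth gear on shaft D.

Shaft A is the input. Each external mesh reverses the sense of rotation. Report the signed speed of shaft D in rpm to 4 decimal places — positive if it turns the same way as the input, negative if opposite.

Stage 1 [60T→66T]: ω = 1398.0000×60/66 = 1270.9091 rpm, dir flips to −; running = −1270.9091
Stage 2 [66T→35T]: ω = 1270.9091×66/35 = 2396.5714 rpm, dir flips to +; running = +2396.5714
Stage 3 [43T→47T]: ω = 2396.5714×43/47 = 2192.6079 rpm, dir flips to −; running = −2192.6079

-2192.6079 rpm (opposite to input, |ω| = 2192.6079 rpm)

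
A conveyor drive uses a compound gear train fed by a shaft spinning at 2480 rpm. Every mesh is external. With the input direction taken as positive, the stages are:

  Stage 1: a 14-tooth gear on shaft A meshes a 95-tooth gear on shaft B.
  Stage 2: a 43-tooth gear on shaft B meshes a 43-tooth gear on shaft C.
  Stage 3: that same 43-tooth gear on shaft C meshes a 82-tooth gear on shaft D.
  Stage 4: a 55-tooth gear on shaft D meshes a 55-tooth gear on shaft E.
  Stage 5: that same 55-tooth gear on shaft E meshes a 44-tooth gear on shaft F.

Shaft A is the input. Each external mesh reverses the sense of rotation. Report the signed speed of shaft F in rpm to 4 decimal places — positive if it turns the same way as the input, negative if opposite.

-239.5635 rpm (opposite to input, |ω| = 239.5635 rpm)

Stage 1 [14T→95T]: ω = 2480.0000×14/95 = 365.4737 rpm, dir flips to −; running = −365.4737
Stage 2 [43T→43T]: ω = 365.4737×43/43 = 365.4737 rpm, dir flips to +; running = +365.4737
Stage 3 [43T→82T]: ω = 365.4737×43/82 = 191.6508 rpm, dir flips to −; running = −191.6508
Stage 4 [55T→55T]: ω = 191.6508×55/55 = 191.6508 rpm, dir flips to +; running = +191.6508
Stage 5 [55T→44T]: ω = 191.6508×55/44 = 239.5635 rpm, dir flips to −; running = −239.5635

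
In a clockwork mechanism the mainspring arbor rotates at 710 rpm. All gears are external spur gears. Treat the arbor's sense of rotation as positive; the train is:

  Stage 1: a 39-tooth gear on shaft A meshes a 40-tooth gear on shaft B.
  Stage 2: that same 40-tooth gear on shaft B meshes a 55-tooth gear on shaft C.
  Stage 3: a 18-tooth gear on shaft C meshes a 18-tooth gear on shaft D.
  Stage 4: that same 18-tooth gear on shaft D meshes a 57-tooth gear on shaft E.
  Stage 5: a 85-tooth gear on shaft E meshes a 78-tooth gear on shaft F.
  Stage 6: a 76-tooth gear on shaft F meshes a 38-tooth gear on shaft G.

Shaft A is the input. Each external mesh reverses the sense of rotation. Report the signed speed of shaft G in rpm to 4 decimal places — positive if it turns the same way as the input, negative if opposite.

+346.5072 rpm (same as input, |ω| = 346.5072 rpm)

Stage 1 [39T→40T]: ω = 710.0000×39/40 = 692.2500 rpm, dir flips to −; running = −692.2500
Stage 2 [40T→55T]: ω = 692.2500×40/55 = 503.4545 rpm, dir flips to +; running = +503.4545
Stage 3 [18T→18T]: ω = 503.4545×18/18 = 503.4545 rpm, dir flips to −; running = −503.4545
Stage 4 [18T→57T]: ω = 503.4545×18/57 = 158.9856 rpm, dir flips to +; running = +158.9856
Stage 5 [85T→78T]: ω = 158.9856×85/78 = 173.2536 rpm, dir flips to −; running = −173.2536
Stage 6 [76T→38T]: ω = 173.2536×76/38 = 346.5072 rpm, dir flips to +; running = +346.5072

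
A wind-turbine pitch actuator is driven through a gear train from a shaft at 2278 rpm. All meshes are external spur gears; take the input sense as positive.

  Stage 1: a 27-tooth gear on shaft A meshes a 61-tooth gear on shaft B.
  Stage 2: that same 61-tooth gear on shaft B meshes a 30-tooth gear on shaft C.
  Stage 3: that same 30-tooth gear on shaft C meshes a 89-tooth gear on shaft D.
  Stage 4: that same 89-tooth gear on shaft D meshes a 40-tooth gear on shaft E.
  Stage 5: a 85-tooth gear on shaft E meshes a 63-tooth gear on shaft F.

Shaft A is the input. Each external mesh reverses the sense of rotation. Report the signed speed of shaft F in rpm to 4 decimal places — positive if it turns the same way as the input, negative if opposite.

Stage 1 [27T→61T]: ω = 2278.0000×27/61 = 1008.2951 rpm, dir flips to −; running = −1008.2951
Stage 2 [61T→30T]: ω = 1008.2951×61/30 = 2050.2000 rpm, dir flips to +; running = +2050.2000
Stage 3 [30T→89T]: ω = 2050.2000×30/89 = 691.0787 rpm, dir flips to −; running = −691.0787
Stage 4 [89T→40T]: ω = 691.0787×89/40 = 1537.6500 rpm, dir flips to +; running = +1537.6500
Stage 5 [85T→63T]: ω = 1537.6500×85/63 = 2074.6071 rpm, dir flips to −; running = −2074.6071

-2074.6071 rpm (opposite to input, |ω| = 2074.6071 rpm)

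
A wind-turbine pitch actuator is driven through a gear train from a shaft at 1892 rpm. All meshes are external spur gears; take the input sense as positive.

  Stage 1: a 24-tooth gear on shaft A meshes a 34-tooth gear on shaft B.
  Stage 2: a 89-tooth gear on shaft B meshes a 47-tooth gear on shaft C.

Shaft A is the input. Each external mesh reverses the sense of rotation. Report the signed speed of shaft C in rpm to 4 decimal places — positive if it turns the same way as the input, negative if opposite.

Stage 1 [24T→34T]: ω = 1892.0000×24/34 = 1335.5294 rpm, dir flips to −; running = −1335.5294
Stage 2 [89T→47T]: ω = 1335.5294×89/47 = 2528.9812 rpm, dir flips to +; running = +2528.9812

+2528.9812 rpm (same as input, |ω| = 2528.9812 rpm)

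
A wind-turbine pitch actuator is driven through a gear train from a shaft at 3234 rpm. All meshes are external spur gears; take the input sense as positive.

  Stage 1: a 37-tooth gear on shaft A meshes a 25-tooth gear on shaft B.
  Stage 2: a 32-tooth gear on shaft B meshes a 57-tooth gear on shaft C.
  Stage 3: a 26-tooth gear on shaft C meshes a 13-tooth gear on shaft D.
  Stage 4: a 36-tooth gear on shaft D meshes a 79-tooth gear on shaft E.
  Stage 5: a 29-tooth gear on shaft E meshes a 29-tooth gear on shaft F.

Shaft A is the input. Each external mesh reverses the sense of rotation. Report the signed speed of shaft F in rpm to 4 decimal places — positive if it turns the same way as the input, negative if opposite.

-2448.9632 rpm (opposite to input, |ω| = 2448.9632 rpm)

Stage 1 [37T→25T]: ω = 3234.0000×37/25 = 4786.3200 rpm, dir flips to −; running = −4786.3200
Stage 2 [32T→57T]: ω = 4786.3200×32/57 = 2687.0568 rpm, dir flips to +; running = +2687.0568
Stage 3 [26T→13T]: ω = 2687.0568×26/13 = 5374.1137 rpm, dir flips to −; running = −5374.1137
Stage 4 [36T→79T]: ω = 5374.1137×36/79 = 2448.9632 rpm, dir flips to +; running = +2448.9632
Stage 5 [29T→29T]: ω = 2448.9632×29/29 = 2448.9632 rpm, dir flips to −; running = −2448.9632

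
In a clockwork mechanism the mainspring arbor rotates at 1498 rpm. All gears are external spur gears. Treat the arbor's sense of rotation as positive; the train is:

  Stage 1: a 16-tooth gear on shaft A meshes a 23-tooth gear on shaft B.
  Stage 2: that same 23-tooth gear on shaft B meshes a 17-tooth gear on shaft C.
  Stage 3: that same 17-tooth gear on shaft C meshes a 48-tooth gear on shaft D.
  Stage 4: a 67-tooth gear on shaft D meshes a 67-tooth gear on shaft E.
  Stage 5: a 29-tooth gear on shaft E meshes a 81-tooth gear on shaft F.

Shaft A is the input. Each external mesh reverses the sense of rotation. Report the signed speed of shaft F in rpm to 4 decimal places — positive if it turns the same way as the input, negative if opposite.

Stage 1 [16T→23T]: ω = 1498.0000×16/23 = 1042.0870 rpm, dir flips to −; running = −1042.0870
Stage 2 [23T→17T]: ω = 1042.0870×23/17 = 1409.8824 rpm, dir flips to +; running = +1409.8824
Stage 3 [17T→48T]: ω = 1409.8824×17/48 = 499.3333 rpm, dir flips to −; running = −499.3333
Stage 4 [67T→67T]: ω = 499.3333×67/67 = 499.3333 rpm, dir flips to +; running = +499.3333
Stage 5 [29T→81T]: ω = 499.3333×29/81 = 178.7737 rpm, dir flips to −; running = −178.7737

-178.7737 rpm (opposite to input, |ω| = 178.7737 rpm)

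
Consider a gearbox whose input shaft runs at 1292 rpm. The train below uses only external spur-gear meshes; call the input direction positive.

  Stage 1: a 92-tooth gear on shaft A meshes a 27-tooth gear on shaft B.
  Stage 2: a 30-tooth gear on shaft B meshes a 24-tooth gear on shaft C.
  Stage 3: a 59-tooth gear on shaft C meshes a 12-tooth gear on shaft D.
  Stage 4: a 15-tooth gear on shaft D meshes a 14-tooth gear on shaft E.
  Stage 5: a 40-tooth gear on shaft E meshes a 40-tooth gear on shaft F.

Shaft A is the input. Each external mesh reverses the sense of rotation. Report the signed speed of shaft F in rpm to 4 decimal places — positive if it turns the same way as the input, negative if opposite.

-28988.8228 rpm (opposite to input, |ω| = 28988.8228 rpm)

Stage 1 [92T→27T]: ω = 1292.0000×92/27 = 4402.3704 rpm, dir flips to −; running = −4402.3704
Stage 2 [30T→24T]: ω = 4402.3704×30/24 = 5502.9630 rpm, dir flips to +; running = +5502.9630
Stage 3 [59T→12T]: ω = 5502.9630×59/12 = 27056.2346 rpm, dir flips to −; running = −27056.2346
Stage 4 [15T→14T]: ω = 27056.2346×15/14 = 28988.8228 rpm, dir flips to +; running = +28988.8228
Stage 5 [40T→40T]: ω = 28988.8228×40/40 = 28988.8228 rpm, dir flips to −; running = −28988.8228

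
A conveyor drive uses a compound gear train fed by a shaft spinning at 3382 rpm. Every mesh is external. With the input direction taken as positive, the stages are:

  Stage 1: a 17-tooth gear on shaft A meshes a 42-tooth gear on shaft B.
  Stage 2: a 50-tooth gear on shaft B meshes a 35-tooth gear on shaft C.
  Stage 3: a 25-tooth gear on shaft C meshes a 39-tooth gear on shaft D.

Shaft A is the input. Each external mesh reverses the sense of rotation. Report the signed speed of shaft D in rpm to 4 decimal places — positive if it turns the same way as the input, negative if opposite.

-1253.5758 rpm (opposite to input, |ω| = 1253.5758 rpm)

Stage 1 [17T→42T]: ω = 3382.0000×17/42 = 1368.9048 rpm, dir flips to −; running = −1368.9048
Stage 2 [50T→35T]: ω = 1368.9048×50/35 = 1955.5782 rpm, dir flips to +; running = +1955.5782
Stage 3 [25T→39T]: ω = 1955.5782×25/39 = 1253.5758 rpm, dir flips to −; running = −1253.5758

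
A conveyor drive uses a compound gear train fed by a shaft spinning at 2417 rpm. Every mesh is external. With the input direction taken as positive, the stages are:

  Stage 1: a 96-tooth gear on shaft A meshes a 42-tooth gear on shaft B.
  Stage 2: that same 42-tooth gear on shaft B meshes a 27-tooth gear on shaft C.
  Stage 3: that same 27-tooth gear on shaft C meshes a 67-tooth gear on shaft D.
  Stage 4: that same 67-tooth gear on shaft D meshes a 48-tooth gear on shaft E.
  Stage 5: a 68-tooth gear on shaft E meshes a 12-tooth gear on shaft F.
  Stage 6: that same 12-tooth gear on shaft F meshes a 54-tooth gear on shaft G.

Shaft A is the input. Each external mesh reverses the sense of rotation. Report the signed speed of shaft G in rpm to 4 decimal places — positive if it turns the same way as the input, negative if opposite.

+6087.2593 rpm (same as input, |ω| = 6087.2593 rpm)

Stage 1 [96T→42T]: ω = 2417.0000×96/42 = 5524.5714 rpm, dir flips to −; running = −5524.5714
Stage 2 [42T→27T]: ω = 5524.5714×42/27 = 8593.7778 rpm, dir flips to +; running = +8593.7778
Stage 3 [27T→67T]: ω = 8593.7778×27/67 = 3463.1642 rpm, dir flips to −; running = −3463.1642
Stage 4 [67T→48T]: ω = 3463.1642×67/48 = 4834.0000 rpm, dir flips to +; running = +4834.0000
Stage 5 [68T→12T]: ω = 4834.0000×68/12 = 27392.6667 rpm, dir flips to −; running = −27392.6667
Stage 6 [12T→54T]: ω = 27392.6667×12/54 = 6087.2593 rpm, dir flips to +; running = +6087.2593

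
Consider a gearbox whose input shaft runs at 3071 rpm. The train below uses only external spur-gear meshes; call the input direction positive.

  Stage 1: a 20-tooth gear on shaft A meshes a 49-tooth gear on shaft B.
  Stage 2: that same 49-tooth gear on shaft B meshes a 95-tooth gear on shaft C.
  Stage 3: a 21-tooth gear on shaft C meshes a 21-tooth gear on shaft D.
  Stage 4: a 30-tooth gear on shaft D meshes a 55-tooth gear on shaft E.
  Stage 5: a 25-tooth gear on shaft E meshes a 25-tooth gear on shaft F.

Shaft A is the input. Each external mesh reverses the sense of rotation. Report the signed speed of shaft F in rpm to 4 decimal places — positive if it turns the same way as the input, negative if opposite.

-352.6507 rpm (opposite to input, |ω| = 352.6507 rpm)

Stage 1 [20T→49T]: ω = 3071.0000×20/49 = 1253.4694 rpm, dir flips to −; running = −1253.4694
Stage 2 [49T→95T]: ω = 1253.4694×49/95 = 646.5263 rpm, dir flips to +; running = +646.5263
Stage 3 [21T→21T]: ω = 646.5263×21/21 = 646.5263 rpm, dir flips to −; running = −646.5263
Stage 4 [30T→55T]: ω = 646.5263×30/55 = 352.6507 rpm, dir flips to +; running = +352.6507
Stage 5 [25T→25T]: ω = 352.6507×25/25 = 352.6507 rpm, dir flips to −; running = −352.6507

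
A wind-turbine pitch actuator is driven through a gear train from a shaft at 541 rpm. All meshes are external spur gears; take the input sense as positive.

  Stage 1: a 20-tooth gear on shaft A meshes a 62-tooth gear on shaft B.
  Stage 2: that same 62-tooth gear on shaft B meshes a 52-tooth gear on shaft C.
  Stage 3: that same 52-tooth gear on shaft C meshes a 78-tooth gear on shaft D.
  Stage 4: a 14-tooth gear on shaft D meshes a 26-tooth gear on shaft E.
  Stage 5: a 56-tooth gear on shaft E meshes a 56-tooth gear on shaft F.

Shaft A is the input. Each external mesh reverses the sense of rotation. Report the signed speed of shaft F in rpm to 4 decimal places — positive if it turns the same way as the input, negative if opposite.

-74.6943 rpm (opposite to input, |ω| = 74.6943 rpm)

Stage 1 [20T→62T]: ω = 541.0000×20/62 = 174.5161 rpm, dir flips to −; running = −174.5161
Stage 2 [62T→52T]: ω = 174.5161×62/52 = 208.0769 rpm, dir flips to +; running = +208.0769
Stage 3 [52T→78T]: ω = 208.0769×52/78 = 138.7179 rpm, dir flips to −; running = −138.7179
Stage 4 [14T→26T]: ω = 138.7179×14/26 = 74.6943 rpm, dir flips to +; running = +74.6943
Stage 5 [56T→56T]: ω = 74.6943×56/56 = 74.6943 rpm, dir flips to −; running = −74.6943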